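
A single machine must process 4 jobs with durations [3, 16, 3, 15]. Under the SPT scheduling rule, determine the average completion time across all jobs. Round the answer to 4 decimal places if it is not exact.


Sort jobs by processing time (SPT order): [3, 3, 15, 16]
Compute completion times sequentially:
  Job 1: processing = 3, completes at 3
  Job 2: processing = 3, completes at 6
  Job 3: processing = 15, completes at 21
  Job 4: processing = 16, completes at 37
Sum of completion times = 67
Average completion time = 67/4 = 16.75

16.75


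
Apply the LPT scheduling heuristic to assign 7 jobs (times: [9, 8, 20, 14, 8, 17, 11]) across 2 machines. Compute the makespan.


Sort jobs in decreasing order (LPT): [20, 17, 14, 11, 9, 8, 8]
Assign each job to the least loaded machine:
  Machine 1: jobs [20, 11, 9], load = 40
  Machine 2: jobs [17, 14, 8, 8], load = 47
Makespan = max load = 47

47


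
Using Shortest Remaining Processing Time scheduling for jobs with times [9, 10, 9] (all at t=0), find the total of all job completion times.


Since all jobs arrive at t=0, SRPT equals SPT ordering.
SPT order: [9, 9, 10]
Completion times:
  Job 1: p=9, C=9
  Job 2: p=9, C=18
  Job 3: p=10, C=28
Total completion time = 9 + 18 + 28 = 55

55


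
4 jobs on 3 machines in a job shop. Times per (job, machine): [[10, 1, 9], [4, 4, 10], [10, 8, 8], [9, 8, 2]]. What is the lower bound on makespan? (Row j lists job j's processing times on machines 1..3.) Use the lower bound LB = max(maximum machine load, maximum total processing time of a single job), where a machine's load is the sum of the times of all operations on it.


Machine loads:
  Machine 1: 10 + 4 + 10 + 9 = 33
  Machine 2: 1 + 4 + 8 + 8 = 21
  Machine 3: 9 + 10 + 8 + 2 = 29
Max machine load = 33
Job totals:
  Job 1: 20
  Job 2: 18
  Job 3: 26
  Job 4: 19
Max job total = 26
Lower bound = max(33, 26) = 33

33


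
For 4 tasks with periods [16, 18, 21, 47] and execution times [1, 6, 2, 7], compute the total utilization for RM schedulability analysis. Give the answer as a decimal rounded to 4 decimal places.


Compute individual utilizations (exact fractions):
  Task 1: C/T = 1/16 (approx. 0.0625)
  Task 2: C/T = 6/18 = 1/3 (approx. 0.3333)
  Task 3: C/T = 2/21 (approx. 0.0952)
  Task 4: C/T = 7/47 (approx. 0.1489)
Total utilization U = 1/16 + 1/3 + 2/21 + 7/47 = 3369/5264
Rounded to 4 decimal places: U = 0.6400
RM (Liu & Layland) bound for 4 tasks = 0.756828; compare with U = 3369/5264 (approx. 0.640008)
U <= bound, so schedulable by RM sufficient condition.

0.6400


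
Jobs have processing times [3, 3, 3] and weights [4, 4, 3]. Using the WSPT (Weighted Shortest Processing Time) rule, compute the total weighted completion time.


Compute p/w ratios and sort ascending (WSPT): [(3, 4), (3, 4), (3, 3)]
Compute weighted completion times:
  Job (p=3,w=4): C=3, w*C=4*3=12
  Job (p=3,w=4): C=6, w*C=4*6=24
  Job (p=3,w=3): C=9, w*C=3*9=27
Total weighted completion time = 63

63


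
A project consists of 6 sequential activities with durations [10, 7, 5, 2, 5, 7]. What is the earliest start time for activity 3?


Activity 3 starts after activities 1 through 2 complete.
Predecessor durations: [10, 7]
ES = 10 + 7 = 17

17


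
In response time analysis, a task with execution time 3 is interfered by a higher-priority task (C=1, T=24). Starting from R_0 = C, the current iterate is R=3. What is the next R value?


R_next = C + ceil(R_prev / T_hp) * C_hp
ceil(3 / 24) = ceil(0.125) = 1
Interference = 1 * 1 = 1
R_next = 3 + 1 = 4

4


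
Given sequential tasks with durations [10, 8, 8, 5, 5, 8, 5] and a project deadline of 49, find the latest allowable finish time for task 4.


LF(activity 4) = deadline - sum of successor durations
Successors: activities 5 through 7 with durations [5, 8, 5]
Sum of successor durations = 18
LF = 49 - 18 = 31

31


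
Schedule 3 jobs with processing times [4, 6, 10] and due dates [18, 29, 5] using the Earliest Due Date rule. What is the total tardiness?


Sort by due date (EDD order): [(10, 5), (4, 18), (6, 29)]
Compute completion times and tardiness:
  Job 1: p=10, d=5, C=10, tardiness=max(0,10-5)=5
  Job 2: p=4, d=18, C=14, tardiness=max(0,14-18)=0
  Job 3: p=6, d=29, C=20, tardiness=max(0,20-29)=0
Total tardiness = 5

5


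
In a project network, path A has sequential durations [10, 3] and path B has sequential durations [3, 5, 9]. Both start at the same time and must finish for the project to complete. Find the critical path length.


Path A total = 10 + 3 = 13
Path B total = 3 + 5 + 9 = 17
Critical path = longest path = max(13, 17) = 17

17


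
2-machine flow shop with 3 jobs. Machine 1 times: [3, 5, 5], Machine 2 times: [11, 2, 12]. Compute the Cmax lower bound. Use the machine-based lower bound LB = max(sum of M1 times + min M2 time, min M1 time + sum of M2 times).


LB1 = sum(M1 times) + min(M2 times) = 13 + 2 = 15
LB2 = min(M1 times) + sum(M2 times) = 3 + 25 = 28
Lower bound = max(LB1, LB2) = max(15, 28) = 28

28


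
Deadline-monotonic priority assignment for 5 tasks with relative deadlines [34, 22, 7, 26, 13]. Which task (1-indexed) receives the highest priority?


Sort tasks by relative deadline (ascending):
  Task 3: deadline = 7
  Task 5: deadline = 13
  Task 2: deadline = 22
  Task 4: deadline = 26
  Task 1: deadline = 34
Priority order (highest first): [3, 5, 2, 4, 1]
Highest priority task = 3

3


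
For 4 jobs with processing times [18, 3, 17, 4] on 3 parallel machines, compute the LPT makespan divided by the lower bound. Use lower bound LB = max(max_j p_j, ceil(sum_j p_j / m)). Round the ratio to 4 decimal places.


LPT order: [18, 17, 4, 3]
Machine loads after assignment: [18, 17, 7]
LPT makespan = 18
Lower bound = max(max_job, ceil(total/3)) = max(18, 14) = 18
Ratio = 18 / 18 = 1.0

1.0


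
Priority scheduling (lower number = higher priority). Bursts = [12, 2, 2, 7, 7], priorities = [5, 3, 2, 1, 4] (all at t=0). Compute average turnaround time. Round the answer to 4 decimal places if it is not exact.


Sort by priority (ascending = highest first):
Order: [(1, 7), (2, 2), (3, 2), (4, 7), (5, 12)]
Completion times:
  Priority 1, burst=7, C=7
  Priority 2, burst=2, C=9
  Priority 3, burst=2, C=11
  Priority 4, burst=7, C=18
  Priority 5, burst=12, C=30
Average turnaround = 75/5 = 15.0

15.0


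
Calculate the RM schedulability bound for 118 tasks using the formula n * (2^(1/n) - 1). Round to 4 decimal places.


Compute 2^(1/118) = 1.0058914152
Subtract 1: 1.0058914152 - 1 = 0.0058914152
Multiply by n: 118 * 0.0058914152 = 0.6951869936
Round to 4 dp: 0.6952

0.6952


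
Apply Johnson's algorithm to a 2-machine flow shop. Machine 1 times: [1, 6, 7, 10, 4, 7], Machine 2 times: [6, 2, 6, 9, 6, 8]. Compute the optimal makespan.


Apply Johnson's rule:
  Group 1 (a <= b): [(1, 1, 6), (5, 4, 6), (6, 7, 8)]
  Group 2 (a > b): [(4, 10, 9), (3, 7, 6), (2, 6, 2)]
Optimal job order: [1, 5, 6, 4, 3, 2]
Schedule:
  Job 1: M1 done at 1, M2 done at 7
  Job 5: M1 done at 5, M2 done at 13
  Job 6: M1 done at 12, M2 done at 21
  Job 4: M1 done at 22, M2 done at 31
  Job 3: M1 done at 29, M2 done at 37
  Job 2: M1 done at 35, M2 done at 39
Makespan = 39

39


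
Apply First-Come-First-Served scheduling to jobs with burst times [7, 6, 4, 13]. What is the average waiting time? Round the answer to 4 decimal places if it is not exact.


FCFS order (as given): [7, 6, 4, 13]
Waiting times:
  Job 1: wait = 0
  Job 2: wait = 7
  Job 3: wait = 13
  Job 4: wait = 17
Sum of waiting times = 37
Average waiting time = 37/4 = 9.25

9.25


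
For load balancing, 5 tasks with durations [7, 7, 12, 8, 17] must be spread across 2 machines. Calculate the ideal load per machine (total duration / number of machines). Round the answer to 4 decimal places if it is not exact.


Total processing time = 7 + 7 + 12 + 8 + 17 = 51
Number of machines = 2
Ideal balanced load = 51 / 2 = 25.5

25.5


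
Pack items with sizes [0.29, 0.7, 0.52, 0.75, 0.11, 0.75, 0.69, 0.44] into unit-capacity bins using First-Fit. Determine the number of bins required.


Place items sequentially using First-Fit:
  Item 0.29 -> new Bin 1
  Item 0.7 -> Bin 1 (now 0.99)
  Item 0.52 -> new Bin 2
  Item 0.75 -> new Bin 3
  Item 0.11 -> Bin 2 (now 0.63)
  Item 0.75 -> new Bin 4
  Item 0.69 -> new Bin 5
  Item 0.44 -> new Bin 6
Total bins used = 6

6


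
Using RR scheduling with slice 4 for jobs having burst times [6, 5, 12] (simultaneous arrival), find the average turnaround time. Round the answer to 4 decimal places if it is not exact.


Time quantum = 4
Execution trace:
  J1 runs 4 units, time = 4
  J2 runs 4 units, time = 8
  J3 runs 4 units, time = 12
  J1 runs 2 units, time = 14
  J2 runs 1 units, time = 15
  J3 runs 4 units, time = 19
  J3 runs 4 units, time = 23
Finish times: [14, 15, 23]
Average turnaround = 52/3 = 17.3333

17.3333


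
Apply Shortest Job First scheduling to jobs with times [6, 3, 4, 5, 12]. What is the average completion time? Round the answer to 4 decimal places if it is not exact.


SJF order (ascending): [3, 4, 5, 6, 12]
Completion times:
  Job 1: burst=3, C=3
  Job 2: burst=4, C=7
  Job 3: burst=5, C=12
  Job 4: burst=6, C=18
  Job 5: burst=12, C=30
Average completion = 70/5 = 14.0

14.0


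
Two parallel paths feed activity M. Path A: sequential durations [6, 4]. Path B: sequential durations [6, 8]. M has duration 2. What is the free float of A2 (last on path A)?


ES(A2) = sum of predecessors on chain A = 6
EF(A2) = ES + duration = 6 + 4 = 10
Successor of A2 is M. ES(M) = max(sum(A), sum(B)) = max(10, 14) = 14
Free float = ES(successor) - EF(current) = 14 - 10 = 4

4


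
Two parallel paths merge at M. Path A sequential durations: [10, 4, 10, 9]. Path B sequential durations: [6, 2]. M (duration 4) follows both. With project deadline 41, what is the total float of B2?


Forward pass: ES(B2) = sum of predecessors on chain B = 6
EF = ES + duration = 6 + 2 = 8
Backward pass: LF(M) = deadline = 41; LS(M) = 41 - 4 = 37
LF(B2) = LS(M) - sum(successors on chain B) = 37 - 0 = 37
LS = LF - duration = 37 - 2 = 35
Total float = LS - ES = 35 - 6 = 29

29


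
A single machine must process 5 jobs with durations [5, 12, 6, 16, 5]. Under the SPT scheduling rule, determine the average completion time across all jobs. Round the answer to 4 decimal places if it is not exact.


Sort jobs by processing time (SPT order): [5, 5, 6, 12, 16]
Compute completion times sequentially:
  Job 1: processing = 5, completes at 5
  Job 2: processing = 5, completes at 10
  Job 3: processing = 6, completes at 16
  Job 4: processing = 12, completes at 28
  Job 5: processing = 16, completes at 44
Sum of completion times = 103
Average completion time = 103/5 = 20.6

20.6


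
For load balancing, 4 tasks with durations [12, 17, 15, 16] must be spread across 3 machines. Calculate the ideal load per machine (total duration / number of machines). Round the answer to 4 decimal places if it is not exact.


Total processing time = 12 + 17 + 15 + 16 = 60
Number of machines = 3
Ideal balanced load = 60 / 3 = 20.0

20.0


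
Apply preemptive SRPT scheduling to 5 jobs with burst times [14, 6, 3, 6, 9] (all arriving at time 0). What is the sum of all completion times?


Since all jobs arrive at t=0, SRPT equals SPT ordering.
SPT order: [3, 6, 6, 9, 14]
Completion times:
  Job 1: p=3, C=3
  Job 2: p=6, C=9
  Job 3: p=6, C=15
  Job 4: p=9, C=24
  Job 5: p=14, C=38
Total completion time = 3 + 9 + 15 + 24 + 38 = 89

89


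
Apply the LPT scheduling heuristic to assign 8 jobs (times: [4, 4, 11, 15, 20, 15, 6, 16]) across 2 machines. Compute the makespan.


Sort jobs in decreasing order (LPT): [20, 16, 15, 15, 11, 6, 4, 4]
Assign each job to the least loaded machine:
  Machine 1: jobs [20, 15, 6, 4], load = 45
  Machine 2: jobs [16, 15, 11, 4], load = 46
Makespan = max load = 46

46


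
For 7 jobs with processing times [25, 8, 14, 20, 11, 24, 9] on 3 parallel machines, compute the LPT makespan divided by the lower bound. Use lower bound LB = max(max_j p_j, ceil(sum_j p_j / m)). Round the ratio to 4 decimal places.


LPT order: [25, 24, 20, 14, 11, 9, 8]
Machine loads after assignment: [42, 35, 34]
LPT makespan = 42
Lower bound = max(max_job, ceil(total/3)) = max(25, 37) = 37
Ratio = 42 / 37 = 1.1351

1.1351


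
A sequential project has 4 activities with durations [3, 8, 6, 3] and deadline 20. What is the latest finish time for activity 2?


LF(activity 2) = deadline - sum of successor durations
Successors: activities 3 through 4 with durations [6, 3]
Sum of successor durations = 9
LF = 20 - 9 = 11

11


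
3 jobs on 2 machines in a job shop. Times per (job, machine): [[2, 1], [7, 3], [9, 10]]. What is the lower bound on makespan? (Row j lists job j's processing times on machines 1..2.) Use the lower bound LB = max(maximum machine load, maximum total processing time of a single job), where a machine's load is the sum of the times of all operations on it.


Machine loads:
  Machine 1: 2 + 7 + 9 = 18
  Machine 2: 1 + 3 + 10 = 14
Max machine load = 18
Job totals:
  Job 1: 3
  Job 2: 10
  Job 3: 19
Max job total = 19
Lower bound = max(18, 19) = 19

19


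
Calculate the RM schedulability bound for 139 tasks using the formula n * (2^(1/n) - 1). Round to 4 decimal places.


Compute 2^(1/139) = 1.0049991245
Subtract 1: 1.0049991245 - 1 = 0.0049991245
Multiply by n: 139 * 0.0049991245 = 0.6948783055
Round to 4 dp: 0.6949

0.6949


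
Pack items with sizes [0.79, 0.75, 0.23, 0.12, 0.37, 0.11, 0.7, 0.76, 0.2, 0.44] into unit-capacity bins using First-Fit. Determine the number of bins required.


Place items sequentially using First-Fit:
  Item 0.79 -> new Bin 1
  Item 0.75 -> new Bin 2
  Item 0.23 -> Bin 2 (now 0.98)
  Item 0.12 -> Bin 1 (now 0.91)
  Item 0.37 -> new Bin 3
  Item 0.11 -> Bin 3 (now 0.48)
  Item 0.7 -> new Bin 4
  Item 0.76 -> new Bin 5
  Item 0.2 -> Bin 3 (now 0.68)
  Item 0.44 -> new Bin 6
Total bins used = 6

6


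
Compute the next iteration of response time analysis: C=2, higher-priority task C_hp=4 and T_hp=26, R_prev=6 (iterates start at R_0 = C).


R_next = C + ceil(R_prev / T_hp) * C_hp
ceil(6 / 26) = ceil(0.2308) = 1
Interference = 1 * 4 = 4
R_next = 2 + 4 = 6
R_next = R_prev, so the iteration has converged (response time = 6).

6


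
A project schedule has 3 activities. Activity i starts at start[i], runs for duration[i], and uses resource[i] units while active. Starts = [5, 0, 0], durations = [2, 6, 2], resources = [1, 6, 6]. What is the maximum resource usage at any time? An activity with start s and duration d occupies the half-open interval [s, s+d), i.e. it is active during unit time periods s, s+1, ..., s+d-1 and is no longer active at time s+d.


Each activity i is active on [start_i, start_i + duration_i).
Compute total resource usage per time slot:
  t=0: active resources = [6, 6], total = 12
  t=1: active resources = [6, 6], total = 12
  t=2: active resources = [6], total = 6
  t=3: active resources = [6], total = 6
  t=4: active resources = [6], total = 6
  t=5: active resources = [1, 6], total = 7
  t=6: active resources = [1], total = 1
Peak resource demand = 12

12


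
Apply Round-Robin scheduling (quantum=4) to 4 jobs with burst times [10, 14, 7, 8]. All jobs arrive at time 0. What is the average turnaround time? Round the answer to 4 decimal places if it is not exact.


Time quantum = 4
Execution trace:
  J1 runs 4 units, time = 4
  J2 runs 4 units, time = 8
  J3 runs 4 units, time = 12
  J4 runs 4 units, time = 16
  J1 runs 4 units, time = 20
  J2 runs 4 units, time = 24
  J3 runs 3 units, time = 27
  J4 runs 4 units, time = 31
  J1 runs 2 units, time = 33
  J2 runs 4 units, time = 37
  J2 runs 2 units, time = 39
Finish times: [33, 39, 27, 31]
Average turnaround = 130/4 = 32.5

32.5


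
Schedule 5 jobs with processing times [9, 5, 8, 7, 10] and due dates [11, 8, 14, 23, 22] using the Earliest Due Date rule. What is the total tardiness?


Sort by due date (EDD order): [(5, 8), (9, 11), (8, 14), (10, 22), (7, 23)]
Compute completion times and tardiness:
  Job 1: p=5, d=8, C=5, tardiness=max(0,5-8)=0
  Job 2: p=9, d=11, C=14, tardiness=max(0,14-11)=3
  Job 3: p=8, d=14, C=22, tardiness=max(0,22-14)=8
  Job 4: p=10, d=22, C=32, tardiness=max(0,32-22)=10
  Job 5: p=7, d=23, C=39, tardiness=max(0,39-23)=16
Total tardiness = 37

37


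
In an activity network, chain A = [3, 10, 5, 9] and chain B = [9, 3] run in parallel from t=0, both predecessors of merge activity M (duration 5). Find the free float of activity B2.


ES(B2) = sum of predecessors on chain B = 9
EF(B2) = ES + duration = 9 + 3 = 12
Successor of B2 is M. ES(M) = max(sum(A), sum(B)) = max(27, 12) = 27
Free float = ES(successor) - EF(current) = 27 - 12 = 15

15


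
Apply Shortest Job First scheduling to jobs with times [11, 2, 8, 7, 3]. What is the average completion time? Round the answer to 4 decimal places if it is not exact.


SJF order (ascending): [2, 3, 7, 8, 11]
Completion times:
  Job 1: burst=2, C=2
  Job 2: burst=3, C=5
  Job 3: burst=7, C=12
  Job 4: burst=8, C=20
  Job 5: burst=11, C=31
Average completion = 70/5 = 14.0

14.0


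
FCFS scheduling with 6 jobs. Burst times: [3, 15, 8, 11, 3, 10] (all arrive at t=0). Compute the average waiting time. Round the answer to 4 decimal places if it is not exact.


FCFS order (as given): [3, 15, 8, 11, 3, 10]
Waiting times:
  Job 1: wait = 0
  Job 2: wait = 3
  Job 3: wait = 18
  Job 4: wait = 26
  Job 5: wait = 37
  Job 6: wait = 40
Sum of waiting times = 124
Average waiting time = 124/6 = 20.6667

20.6667


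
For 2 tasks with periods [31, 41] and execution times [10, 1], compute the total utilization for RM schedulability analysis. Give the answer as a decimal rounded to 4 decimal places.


Compute individual utilizations (exact fractions):
  Task 1: C/T = 10/31 (approx. 0.3226)
  Task 2: C/T = 1/41 (approx. 0.0244)
Total utilization U = 10/31 + 1/41 = 441/1271
Rounded to 4 decimal places: U = 0.3470
RM (Liu & Layland) bound for 2 tasks = 0.828427; compare with U = 441/1271 (approx. 0.346971)
U <= bound, so schedulable by RM sufficient condition.

0.3470


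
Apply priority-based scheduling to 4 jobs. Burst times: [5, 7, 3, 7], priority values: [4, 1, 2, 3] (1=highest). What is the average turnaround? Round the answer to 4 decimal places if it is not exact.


Sort by priority (ascending = highest first):
Order: [(1, 7), (2, 3), (3, 7), (4, 5)]
Completion times:
  Priority 1, burst=7, C=7
  Priority 2, burst=3, C=10
  Priority 3, burst=7, C=17
  Priority 4, burst=5, C=22
Average turnaround = 56/4 = 14.0

14.0


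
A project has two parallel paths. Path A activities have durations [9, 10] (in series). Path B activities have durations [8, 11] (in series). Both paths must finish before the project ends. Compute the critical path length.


Path A total = 9 + 10 = 19
Path B total = 8 + 11 = 19
Critical path = longest path = max(19, 19) = 19

19


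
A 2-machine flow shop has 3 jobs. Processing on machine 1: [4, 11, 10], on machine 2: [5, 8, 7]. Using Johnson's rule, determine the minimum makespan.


Apply Johnson's rule:
  Group 1 (a <= b): [(1, 4, 5)]
  Group 2 (a > b): [(2, 11, 8), (3, 10, 7)]
Optimal job order: [1, 2, 3]
Schedule:
  Job 1: M1 done at 4, M2 done at 9
  Job 2: M1 done at 15, M2 done at 23
  Job 3: M1 done at 25, M2 done at 32
Makespan = 32

32


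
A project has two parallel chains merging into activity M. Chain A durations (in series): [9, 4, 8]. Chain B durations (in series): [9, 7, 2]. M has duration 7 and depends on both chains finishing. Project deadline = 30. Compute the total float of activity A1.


Forward pass: ES(A1) = sum of predecessors on chain A = 0
EF = ES + duration = 0 + 9 = 9
Backward pass: LF(M) = deadline = 30; LS(M) = 30 - 7 = 23
LF(A1) = LS(M) - sum(successors on chain A) = 23 - 12 = 11
LS = LF - duration = 11 - 9 = 2
Total float = LS - ES = 2 - 0 = 2

2


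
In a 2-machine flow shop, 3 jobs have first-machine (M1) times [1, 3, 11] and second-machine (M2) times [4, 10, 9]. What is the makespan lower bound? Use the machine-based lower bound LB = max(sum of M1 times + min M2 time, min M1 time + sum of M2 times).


LB1 = sum(M1 times) + min(M2 times) = 15 + 4 = 19
LB2 = min(M1 times) + sum(M2 times) = 1 + 23 = 24
Lower bound = max(LB1, LB2) = max(19, 24) = 24

24


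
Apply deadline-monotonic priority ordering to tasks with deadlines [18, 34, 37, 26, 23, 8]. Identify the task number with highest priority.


Sort tasks by relative deadline (ascending):
  Task 6: deadline = 8
  Task 1: deadline = 18
  Task 5: deadline = 23
  Task 4: deadline = 26
  Task 2: deadline = 34
  Task 3: deadline = 37
Priority order (highest first): [6, 1, 5, 4, 2, 3]
Highest priority task = 6

6


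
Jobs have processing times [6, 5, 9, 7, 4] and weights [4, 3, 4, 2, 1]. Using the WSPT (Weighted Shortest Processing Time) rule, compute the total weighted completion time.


Compute p/w ratios and sort ascending (WSPT): [(6, 4), (5, 3), (9, 4), (7, 2), (4, 1)]
Compute weighted completion times:
  Job (p=6,w=4): C=6, w*C=4*6=24
  Job (p=5,w=3): C=11, w*C=3*11=33
  Job (p=9,w=4): C=20, w*C=4*20=80
  Job (p=7,w=2): C=27, w*C=2*27=54
  Job (p=4,w=1): C=31, w*C=1*31=31
Total weighted completion time = 222

222


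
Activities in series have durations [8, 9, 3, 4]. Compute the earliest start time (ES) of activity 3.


Activity 3 starts after activities 1 through 2 complete.
Predecessor durations: [8, 9]
ES = 8 + 9 = 17

17


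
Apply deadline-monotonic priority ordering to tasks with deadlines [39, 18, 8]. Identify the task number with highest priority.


Sort tasks by relative deadline (ascending):
  Task 3: deadline = 8
  Task 2: deadline = 18
  Task 1: deadline = 39
Priority order (highest first): [3, 2, 1]
Highest priority task = 3

3


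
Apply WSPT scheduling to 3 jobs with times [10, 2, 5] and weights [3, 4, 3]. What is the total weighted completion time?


Compute p/w ratios and sort ascending (WSPT): [(2, 4), (5, 3), (10, 3)]
Compute weighted completion times:
  Job (p=2,w=4): C=2, w*C=4*2=8
  Job (p=5,w=3): C=7, w*C=3*7=21
  Job (p=10,w=3): C=17, w*C=3*17=51
Total weighted completion time = 80

80


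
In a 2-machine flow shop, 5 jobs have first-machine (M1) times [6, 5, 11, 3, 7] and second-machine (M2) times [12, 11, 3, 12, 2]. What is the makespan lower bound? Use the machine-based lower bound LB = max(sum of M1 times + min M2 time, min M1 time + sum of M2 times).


LB1 = sum(M1 times) + min(M2 times) = 32 + 2 = 34
LB2 = min(M1 times) + sum(M2 times) = 3 + 40 = 43
Lower bound = max(LB1, LB2) = max(34, 43) = 43

43


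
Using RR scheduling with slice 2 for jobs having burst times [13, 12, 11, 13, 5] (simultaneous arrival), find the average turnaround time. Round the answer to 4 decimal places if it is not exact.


Time quantum = 2
Execution trace:
  J1 runs 2 units, time = 2
  J2 runs 2 units, time = 4
  J3 runs 2 units, time = 6
  J4 runs 2 units, time = 8
  J5 runs 2 units, time = 10
  J1 runs 2 units, time = 12
  J2 runs 2 units, time = 14
  J3 runs 2 units, time = 16
  J4 runs 2 units, time = 18
  J5 runs 2 units, time = 20
  J1 runs 2 units, time = 22
  J2 runs 2 units, time = 24
  J3 runs 2 units, time = 26
  J4 runs 2 units, time = 28
  J5 runs 1 units, time = 29
  J1 runs 2 units, time = 31
  J2 runs 2 units, time = 33
  J3 runs 2 units, time = 35
  J4 runs 2 units, time = 37
  J1 runs 2 units, time = 39
  J2 runs 2 units, time = 41
  J3 runs 2 units, time = 43
  J4 runs 2 units, time = 45
  J1 runs 2 units, time = 47
  J2 runs 2 units, time = 49
  J3 runs 1 units, time = 50
  J4 runs 2 units, time = 52
  J1 runs 1 units, time = 53
  J4 runs 1 units, time = 54
Finish times: [53, 49, 50, 54, 29]
Average turnaround = 235/5 = 47.0

47.0


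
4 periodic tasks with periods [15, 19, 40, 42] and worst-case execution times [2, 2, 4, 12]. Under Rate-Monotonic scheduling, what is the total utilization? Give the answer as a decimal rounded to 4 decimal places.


Compute individual utilizations (exact fractions):
  Task 1: C/T = 2/15 (approx. 0.1333)
  Task 2: C/T = 2/19 (approx. 0.1053)
  Task 3: C/T = 4/40 = 1/10 (approx. 0.1)
  Task 4: C/T = 12/42 = 2/7 (approx. 0.2857)
Total utilization U = 2/15 + 2/19 + 1/10 + 2/7 = 2491/3990
Rounded to 4 decimal places: U = 0.6243
RM (Liu & Layland) bound for 4 tasks = 0.756828; compare with U = 2491/3990 (approx. 0.624311)
U <= bound, so schedulable by RM sufficient condition.

0.6243


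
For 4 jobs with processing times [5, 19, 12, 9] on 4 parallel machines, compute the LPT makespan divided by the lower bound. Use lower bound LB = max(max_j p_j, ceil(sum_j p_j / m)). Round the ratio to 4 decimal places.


LPT order: [19, 12, 9, 5]
Machine loads after assignment: [19, 12, 9, 5]
LPT makespan = 19
Lower bound = max(max_job, ceil(total/4)) = max(19, 12) = 19
Ratio = 19 / 19 = 1.0

1.0


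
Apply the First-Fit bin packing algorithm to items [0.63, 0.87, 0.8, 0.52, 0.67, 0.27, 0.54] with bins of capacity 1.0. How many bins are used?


Place items sequentially using First-Fit:
  Item 0.63 -> new Bin 1
  Item 0.87 -> new Bin 2
  Item 0.8 -> new Bin 3
  Item 0.52 -> new Bin 4
  Item 0.67 -> new Bin 5
  Item 0.27 -> Bin 1 (now 0.9)
  Item 0.54 -> new Bin 6
Total bins used = 6

6


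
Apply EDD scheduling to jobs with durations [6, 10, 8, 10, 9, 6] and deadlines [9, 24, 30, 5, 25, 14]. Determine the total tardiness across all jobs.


Sort by due date (EDD order): [(10, 5), (6, 9), (6, 14), (10, 24), (9, 25), (8, 30)]
Compute completion times and tardiness:
  Job 1: p=10, d=5, C=10, tardiness=max(0,10-5)=5
  Job 2: p=6, d=9, C=16, tardiness=max(0,16-9)=7
  Job 3: p=6, d=14, C=22, tardiness=max(0,22-14)=8
  Job 4: p=10, d=24, C=32, tardiness=max(0,32-24)=8
  Job 5: p=9, d=25, C=41, tardiness=max(0,41-25)=16
  Job 6: p=8, d=30, C=49, tardiness=max(0,49-30)=19
Total tardiness = 63

63


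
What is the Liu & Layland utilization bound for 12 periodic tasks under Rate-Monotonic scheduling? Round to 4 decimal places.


Compute 2^(1/12) = 1.0594630944
Subtract 1: 1.0594630944 - 1 = 0.0594630944
Multiply by n: 12 * 0.0594630944 = 0.7135571328
Round to 4 dp: 0.7136

0.7136


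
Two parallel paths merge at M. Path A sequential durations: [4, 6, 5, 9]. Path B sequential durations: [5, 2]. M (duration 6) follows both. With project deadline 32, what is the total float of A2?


Forward pass: ES(A2) = sum of predecessors on chain A = 4
EF = ES + duration = 4 + 6 = 10
Backward pass: LF(M) = deadline = 32; LS(M) = 32 - 6 = 26
LF(A2) = LS(M) - sum(successors on chain A) = 26 - 14 = 12
LS = LF - duration = 12 - 6 = 6
Total float = LS - ES = 6 - 4 = 2

2


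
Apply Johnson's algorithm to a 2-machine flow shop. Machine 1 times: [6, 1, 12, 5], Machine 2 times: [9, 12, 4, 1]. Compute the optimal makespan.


Apply Johnson's rule:
  Group 1 (a <= b): [(2, 1, 12), (1, 6, 9)]
  Group 2 (a > b): [(3, 12, 4), (4, 5, 1)]
Optimal job order: [2, 1, 3, 4]
Schedule:
  Job 2: M1 done at 1, M2 done at 13
  Job 1: M1 done at 7, M2 done at 22
  Job 3: M1 done at 19, M2 done at 26
  Job 4: M1 done at 24, M2 done at 27
Makespan = 27

27


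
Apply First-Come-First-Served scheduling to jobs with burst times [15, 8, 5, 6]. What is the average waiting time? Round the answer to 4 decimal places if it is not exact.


FCFS order (as given): [15, 8, 5, 6]
Waiting times:
  Job 1: wait = 0
  Job 2: wait = 15
  Job 3: wait = 23
  Job 4: wait = 28
Sum of waiting times = 66
Average waiting time = 66/4 = 16.5

16.5


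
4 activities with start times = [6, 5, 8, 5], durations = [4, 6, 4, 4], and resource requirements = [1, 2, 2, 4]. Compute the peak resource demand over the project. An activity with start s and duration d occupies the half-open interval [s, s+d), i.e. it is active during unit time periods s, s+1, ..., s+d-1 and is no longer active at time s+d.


Each activity i is active on [start_i, start_i + duration_i).
Compute total resource usage per time slot:
  t=0: active resources = [], total = 0
  t=1: active resources = [], total = 0
  t=2: active resources = [], total = 0
  t=3: active resources = [], total = 0
  t=4: active resources = [], total = 0
  t=5: active resources = [2, 4], total = 6
  t=6: active resources = [1, 2, 4], total = 7
  t=7: active resources = [1, 2, 4], total = 7
  t=8: active resources = [1, 2, 2, 4], total = 9
  t=9: active resources = [1, 2, 2], total = 5
  t=10: active resources = [2, 2], total = 4
  t=11: active resources = [2], total = 2
Peak resource demand = 9

9


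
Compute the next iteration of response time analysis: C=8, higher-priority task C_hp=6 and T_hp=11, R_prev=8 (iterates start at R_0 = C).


R_next = C + ceil(R_prev / T_hp) * C_hp
ceil(8 / 11) = ceil(0.7273) = 1
Interference = 1 * 6 = 6
R_next = 8 + 6 = 14

14


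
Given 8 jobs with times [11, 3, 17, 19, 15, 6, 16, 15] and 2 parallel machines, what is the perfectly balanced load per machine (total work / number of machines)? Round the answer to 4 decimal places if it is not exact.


Total processing time = 11 + 3 + 17 + 19 + 15 + 6 + 16 + 15 = 102
Number of machines = 2
Ideal balanced load = 102 / 2 = 51.0

51.0


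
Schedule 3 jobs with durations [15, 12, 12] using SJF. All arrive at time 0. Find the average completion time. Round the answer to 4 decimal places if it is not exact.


SJF order (ascending): [12, 12, 15]
Completion times:
  Job 1: burst=12, C=12
  Job 2: burst=12, C=24
  Job 3: burst=15, C=39
Average completion = 75/3 = 25.0

25.0


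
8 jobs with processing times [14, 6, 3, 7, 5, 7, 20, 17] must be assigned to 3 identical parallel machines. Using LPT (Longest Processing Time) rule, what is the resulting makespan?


Sort jobs in decreasing order (LPT): [20, 17, 14, 7, 7, 6, 5, 3]
Assign each job to the least loaded machine:
  Machine 1: jobs [20, 6], load = 26
  Machine 2: jobs [17, 7, 3], load = 27
  Machine 3: jobs [14, 7, 5], load = 26
Makespan = max load = 27

27


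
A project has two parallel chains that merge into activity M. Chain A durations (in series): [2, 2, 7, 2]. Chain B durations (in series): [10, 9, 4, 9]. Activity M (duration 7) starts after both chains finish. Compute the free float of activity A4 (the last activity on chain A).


ES(A4) = sum of predecessors on chain A = 11
EF(A4) = ES + duration = 11 + 2 = 13
Successor of A4 is M. ES(M) = max(sum(A), sum(B)) = max(13, 32) = 32
Free float = ES(successor) - EF(current) = 32 - 13 = 19

19


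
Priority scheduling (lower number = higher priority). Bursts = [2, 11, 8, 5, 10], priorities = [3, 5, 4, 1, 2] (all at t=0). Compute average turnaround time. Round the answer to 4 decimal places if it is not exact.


Sort by priority (ascending = highest first):
Order: [(1, 5), (2, 10), (3, 2), (4, 8), (5, 11)]
Completion times:
  Priority 1, burst=5, C=5
  Priority 2, burst=10, C=15
  Priority 3, burst=2, C=17
  Priority 4, burst=8, C=25
  Priority 5, burst=11, C=36
Average turnaround = 98/5 = 19.6

19.6


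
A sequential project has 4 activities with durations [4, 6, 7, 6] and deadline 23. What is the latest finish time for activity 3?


LF(activity 3) = deadline - sum of successor durations
Successors: activities 4 through 4 with durations [6]
Sum of successor durations = 6
LF = 23 - 6 = 17

17


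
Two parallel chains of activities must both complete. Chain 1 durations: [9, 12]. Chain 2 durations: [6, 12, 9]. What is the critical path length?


Path A total = 9 + 12 = 21
Path B total = 6 + 12 + 9 = 27
Critical path = longest path = max(21, 27) = 27

27


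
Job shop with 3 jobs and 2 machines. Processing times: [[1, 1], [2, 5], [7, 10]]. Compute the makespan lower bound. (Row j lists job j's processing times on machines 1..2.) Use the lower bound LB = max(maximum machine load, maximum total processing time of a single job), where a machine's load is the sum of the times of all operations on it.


Machine loads:
  Machine 1: 1 + 2 + 7 = 10
  Machine 2: 1 + 5 + 10 = 16
Max machine load = 16
Job totals:
  Job 1: 2
  Job 2: 7
  Job 3: 17
Max job total = 17
Lower bound = max(16, 17) = 17

17


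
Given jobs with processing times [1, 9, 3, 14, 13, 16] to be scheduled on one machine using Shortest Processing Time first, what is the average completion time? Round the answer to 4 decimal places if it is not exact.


Sort jobs by processing time (SPT order): [1, 3, 9, 13, 14, 16]
Compute completion times sequentially:
  Job 1: processing = 1, completes at 1
  Job 2: processing = 3, completes at 4
  Job 3: processing = 9, completes at 13
  Job 4: processing = 13, completes at 26
  Job 5: processing = 14, completes at 40
  Job 6: processing = 16, completes at 56
Sum of completion times = 140
Average completion time = 140/6 = 23.3333

23.3333


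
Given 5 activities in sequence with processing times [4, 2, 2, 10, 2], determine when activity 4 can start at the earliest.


Activity 4 starts after activities 1 through 3 complete.
Predecessor durations: [4, 2, 2]
ES = 4 + 2 + 2 = 8

8


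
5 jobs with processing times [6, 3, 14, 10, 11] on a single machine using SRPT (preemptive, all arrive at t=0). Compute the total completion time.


Since all jobs arrive at t=0, SRPT equals SPT ordering.
SPT order: [3, 6, 10, 11, 14]
Completion times:
  Job 1: p=3, C=3
  Job 2: p=6, C=9
  Job 3: p=10, C=19
  Job 4: p=11, C=30
  Job 5: p=14, C=44
Total completion time = 3 + 9 + 19 + 30 + 44 = 105

105


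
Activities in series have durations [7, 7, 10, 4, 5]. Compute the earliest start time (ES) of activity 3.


Activity 3 starts after activities 1 through 2 complete.
Predecessor durations: [7, 7]
ES = 7 + 7 = 14

14


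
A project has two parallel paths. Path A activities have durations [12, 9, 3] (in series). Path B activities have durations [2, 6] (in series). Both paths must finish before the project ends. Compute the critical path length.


Path A total = 12 + 9 + 3 = 24
Path B total = 2 + 6 = 8
Critical path = longest path = max(24, 8) = 24

24


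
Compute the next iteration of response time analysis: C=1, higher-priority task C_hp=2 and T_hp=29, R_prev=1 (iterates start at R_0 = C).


R_next = C + ceil(R_prev / T_hp) * C_hp
ceil(1 / 29) = ceil(0.0345) = 1
Interference = 1 * 2 = 2
R_next = 1 + 2 = 3

3


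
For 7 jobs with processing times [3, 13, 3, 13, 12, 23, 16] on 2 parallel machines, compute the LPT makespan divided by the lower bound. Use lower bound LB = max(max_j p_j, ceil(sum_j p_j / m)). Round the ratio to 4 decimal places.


LPT order: [23, 16, 13, 13, 12, 3, 3]
Machine loads after assignment: [42, 41]
LPT makespan = 42
Lower bound = max(max_job, ceil(total/2)) = max(23, 42) = 42
Ratio = 42 / 42 = 1.0

1.0


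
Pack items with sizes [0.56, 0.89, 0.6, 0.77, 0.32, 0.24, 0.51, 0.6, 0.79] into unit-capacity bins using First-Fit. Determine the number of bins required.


Place items sequentially using First-Fit:
  Item 0.56 -> new Bin 1
  Item 0.89 -> new Bin 2
  Item 0.6 -> new Bin 3
  Item 0.77 -> new Bin 4
  Item 0.32 -> Bin 1 (now 0.88)
  Item 0.24 -> Bin 3 (now 0.84)
  Item 0.51 -> new Bin 5
  Item 0.6 -> new Bin 6
  Item 0.79 -> new Bin 7
Total bins used = 7

7


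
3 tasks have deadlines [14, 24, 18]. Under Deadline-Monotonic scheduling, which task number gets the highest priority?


Sort tasks by relative deadline (ascending):
  Task 1: deadline = 14
  Task 3: deadline = 18
  Task 2: deadline = 24
Priority order (highest first): [1, 3, 2]
Highest priority task = 1

1


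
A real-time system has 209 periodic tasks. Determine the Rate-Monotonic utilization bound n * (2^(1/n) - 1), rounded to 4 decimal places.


Compute 2^(1/209) = 1.0033219993
Subtract 1: 1.0033219993 - 1 = 0.0033219993
Multiply by n: 209 * 0.0033219993 = 0.6942978537
Round to 4 dp: 0.6943

0.6943


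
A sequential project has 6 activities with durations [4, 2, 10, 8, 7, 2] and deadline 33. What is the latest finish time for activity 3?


LF(activity 3) = deadline - sum of successor durations
Successors: activities 4 through 6 with durations [8, 7, 2]
Sum of successor durations = 17
LF = 33 - 17 = 16

16


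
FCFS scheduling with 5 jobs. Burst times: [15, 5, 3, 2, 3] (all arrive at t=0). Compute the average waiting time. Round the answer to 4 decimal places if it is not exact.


FCFS order (as given): [15, 5, 3, 2, 3]
Waiting times:
  Job 1: wait = 0
  Job 2: wait = 15
  Job 3: wait = 20
  Job 4: wait = 23
  Job 5: wait = 25
Sum of waiting times = 83
Average waiting time = 83/5 = 16.6

16.6


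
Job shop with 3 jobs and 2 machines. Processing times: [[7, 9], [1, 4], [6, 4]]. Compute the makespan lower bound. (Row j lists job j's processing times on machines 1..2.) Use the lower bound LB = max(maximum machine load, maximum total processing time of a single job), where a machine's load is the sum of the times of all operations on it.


Machine loads:
  Machine 1: 7 + 1 + 6 = 14
  Machine 2: 9 + 4 + 4 = 17
Max machine load = 17
Job totals:
  Job 1: 16
  Job 2: 5
  Job 3: 10
Max job total = 16
Lower bound = max(17, 16) = 17

17


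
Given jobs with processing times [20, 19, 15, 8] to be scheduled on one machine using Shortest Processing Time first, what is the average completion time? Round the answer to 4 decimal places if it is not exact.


Sort jobs by processing time (SPT order): [8, 15, 19, 20]
Compute completion times sequentially:
  Job 1: processing = 8, completes at 8
  Job 2: processing = 15, completes at 23
  Job 3: processing = 19, completes at 42
  Job 4: processing = 20, completes at 62
Sum of completion times = 135
Average completion time = 135/4 = 33.75

33.75


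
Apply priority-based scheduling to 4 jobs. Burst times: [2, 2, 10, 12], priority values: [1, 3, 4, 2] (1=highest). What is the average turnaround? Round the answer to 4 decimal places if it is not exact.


Sort by priority (ascending = highest first):
Order: [(1, 2), (2, 12), (3, 2), (4, 10)]
Completion times:
  Priority 1, burst=2, C=2
  Priority 2, burst=12, C=14
  Priority 3, burst=2, C=16
  Priority 4, burst=10, C=26
Average turnaround = 58/4 = 14.5

14.5


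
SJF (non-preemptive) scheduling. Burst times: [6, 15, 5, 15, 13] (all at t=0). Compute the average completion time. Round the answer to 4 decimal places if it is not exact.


SJF order (ascending): [5, 6, 13, 15, 15]
Completion times:
  Job 1: burst=5, C=5
  Job 2: burst=6, C=11
  Job 3: burst=13, C=24
  Job 4: burst=15, C=39
  Job 5: burst=15, C=54
Average completion = 133/5 = 26.6

26.6


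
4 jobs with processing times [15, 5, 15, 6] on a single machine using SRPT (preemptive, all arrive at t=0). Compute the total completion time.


Since all jobs arrive at t=0, SRPT equals SPT ordering.
SPT order: [5, 6, 15, 15]
Completion times:
  Job 1: p=5, C=5
  Job 2: p=6, C=11
  Job 3: p=15, C=26
  Job 4: p=15, C=41
Total completion time = 5 + 11 + 26 + 41 = 83

83


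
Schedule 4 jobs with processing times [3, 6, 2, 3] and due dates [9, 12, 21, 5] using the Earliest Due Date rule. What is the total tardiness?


Sort by due date (EDD order): [(3, 5), (3, 9), (6, 12), (2, 21)]
Compute completion times and tardiness:
  Job 1: p=3, d=5, C=3, tardiness=max(0,3-5)=0
  Job 2: p=3, d=9, C=6, tardiness=max(0,6-9)=0
  Job 3: p=6, d=12, C=12, tardiness=max(0,12-12)=0
  Job 4: p=2, d=21, C=14, tardiness=max(0,14-21)=0
Total tardiness = 0

0


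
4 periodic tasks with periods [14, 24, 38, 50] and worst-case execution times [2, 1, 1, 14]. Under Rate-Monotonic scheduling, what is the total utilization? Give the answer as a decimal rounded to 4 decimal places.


Compute individual utilizations (exact fractions):
  Task 1: C/T = 2/14 = 1/7 (approx. 0.1429)
  Task 2: C/T = 1/24 (approx. 0.0417)
  Task 3: C/T = 1/38 (approx. 0.0263)
  Task 4: C/T = 14/50 = 7/25 (approx. 0.28)
Total utilization U = 1/7 + 1/24 + 1/38 + 7/25 = 39169/79800
Rounded to 4 decimal places: U = 0.4908
RM (Liu & Layland) bound for 4 tasks = 0.756828; compare with U = 39169/79800 (approx. 0.490840)
U <= bound, so schedulable by RM sufficient condition.

0.4908


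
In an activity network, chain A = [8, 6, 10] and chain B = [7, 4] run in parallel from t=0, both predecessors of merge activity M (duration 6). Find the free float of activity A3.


ES(A3) = sum of predecessors on chain A = 14
EF(A3) = ES + duration = 14 + 10 = 24
Successor of A3 is M. ES(M) = max(sum(A), sum(B)) = max(24, 11) = 24
Free float = ES(successor) - EF(current) = 24 - 24 = 0

0
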